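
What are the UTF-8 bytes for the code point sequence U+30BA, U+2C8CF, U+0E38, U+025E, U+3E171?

E3 82 BA F0 AC A3 8F E0 B8 B8 C9 9E F0 BE 85 B1

U+30BA: 3-byte form → E3 82 BA.
U+2C8CF: 4-byte form → F0 AC A3 8F.
U+0E38: 3-byte form → E0 B8 B8.
U+025E: 2-byte form → C9 9E.
U+3E171: 4-byte form → F0 BE 85 B1.
Concatenated (16 bytes): E3 82 BA F0 AC A3 8F E0 B8 B8 C9 9E F0 BE 85 B1.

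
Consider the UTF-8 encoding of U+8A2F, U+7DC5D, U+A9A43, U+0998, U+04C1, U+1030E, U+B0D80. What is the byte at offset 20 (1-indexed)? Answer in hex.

0x8E

1-indexed offset 20 is 0-indexed offset 19.
U+8A2F → 3-byte form E8 A8 AF at offsets 0–2.
U+7DC5D → 4-byte form F1 BD B1 9D at offsets 3–6.
U+A9A43 → 4-byte form F2 A9 A9 83 at offsets 7–10.
U+0998 → 3-byte form E0 A6 98 at offsets 11–13.
U+04C1 → 2-byte form D3 81 at offsets 14–15.
U+1030E → 4-byte form F0 90 8C 8E at offsets 16–19.
Offset 19 falls in char 6's range; it's byte 4 of F0 90 8C 8E = 0x8E.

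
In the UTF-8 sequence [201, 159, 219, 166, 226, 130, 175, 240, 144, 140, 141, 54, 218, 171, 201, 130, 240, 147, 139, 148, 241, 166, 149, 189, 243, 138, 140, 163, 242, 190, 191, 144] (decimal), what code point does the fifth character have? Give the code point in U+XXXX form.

Offset 0: leading byte 0xC9 = 11001001 → 2-byte char #1 = C9 9F.
Offset 2: leading byte 0xDB = 11011011 → 2-byte char #2 = DB A6.
Offset 4: leading byte 0xE2 = 11100010 → 3-byte char #3 = E2 82 AF.
Offset 7: leading byte 0xF0 = 11110000 → 4-byte char #4 = F0 90 8C 8D.
Offset 11: leading byte 0x36 = 00110110 → 1-byte char #5 = 36.
Leading byte 0x36 = 00110110 matches 0xxxxxxx → 1-byte sequence.
Byte 1: 0x36 = 00110110, payload 0110110 (7 bits).
Concatenate: 0110110 = 0x36 (7 bits → U+0036).

U+0036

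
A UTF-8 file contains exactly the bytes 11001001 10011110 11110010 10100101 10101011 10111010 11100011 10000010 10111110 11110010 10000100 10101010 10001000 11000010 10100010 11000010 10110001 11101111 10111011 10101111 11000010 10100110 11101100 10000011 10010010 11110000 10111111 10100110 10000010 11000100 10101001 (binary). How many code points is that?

Byte at offset 0: 0xC9 = 11001001 → 2-byte char (#1). Advance 2.
Byte at offset 2: 0xF2 = 11110010 → 4-byte char (#2). Advance 4.
Byte at offset 6: 0xE3 = 11100011 → 3-byte char (#3). Advance 3.
Byte at offset 9: 0xF2 = 11110010 → 4-byte char (#4). Advance 4.
Byte at offset 13: 0xC2 = 11000010 → 2-byte char (#5). Advance 2.
Byte at offset 15: 0xC2 = 11000010 → 2-byte char (#6). Advance 2.
Byte at offset 17: 0xEF = 11101111 → 3-byte char (#7). Advance 3.
Byte at offset 20: 0xC2 = 11000010 → 2-byte char (#8). Advance 2.
Byte at offset 22: 0xEC = 11101100 → 3-byte char (#9). Advance 3.
Byte at offset 25: 0xF0 = 11110000 → 4-byte char (#10). Advance 4.
Byte at offset 29: 0xC4 = 11000100 → 2-byte char (#11). Advance 2.
Reached end at offset 31 after 11 code points.

11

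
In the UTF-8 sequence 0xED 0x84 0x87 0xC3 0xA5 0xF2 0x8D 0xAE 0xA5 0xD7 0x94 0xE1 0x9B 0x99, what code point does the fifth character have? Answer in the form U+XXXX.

U+16D9

Offset 0: leading byte 0xED = 11101101 → 3-byte char #1 = ED 84 87.
Offset 3: leading byte 0xC3 = 11000011 → 2-byte char #2 = C3 A5.
Offset 5: leading byte 0xF2 = 11110010 → 4-byte char #3 = F2 8D AE A5.
Offset 9: leading byte 0xD7 = 11010111 → 2-byte char #4 = D7 94.
Offset 11: leading byte 0xE1 = 11100001 → 3-byte char #5 = E1 9B 99.
Leading byte 0xE1 = 11100001 matches 1110xxxx → 3-byte sequence.
Byte 1: 0xE1 = 11100001, payload 0001 (4 bits).
Byte 2: 0x9B = 10011011 (10xxxxxx ✓), payload 011011.
Byte 3: 0x99 = 10011001 (10xxxxxx ✓), payload 011001.
Concatenate: 0001011011011001 = 0x16D9 (16 bits → U+16D9).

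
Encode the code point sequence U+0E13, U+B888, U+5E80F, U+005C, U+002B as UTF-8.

U+0E13: 3-byte form → E0 B8 93.
U+B888: 3-byte form → EB A2 88.
U+5E80F: 4-byte form → F1 9E A0 8F.
U+005C: 1-byte form → 5C.
U+002B: 1-byte form → 2B.
Concatenated (12 bytes): E0 B8 93 EB A2 88 F1 9E A0 8F 5C 2B.

E0 B8 93 EB A2 88 F1 9E A0 8F 5C 2B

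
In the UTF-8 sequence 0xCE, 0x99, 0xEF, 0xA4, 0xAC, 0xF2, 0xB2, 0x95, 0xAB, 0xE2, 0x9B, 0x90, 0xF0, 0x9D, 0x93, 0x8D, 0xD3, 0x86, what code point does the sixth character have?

U+04C6

Offset 0: leading byte 0xCE = 11001110 → 2-byte char #1 = CE 99.
Offset 2: leading byte 0xEF = 11101111 → 3-byte char #2 = EF A4 AC.
Offset 5: leading byte 0xF2 = 11110010 → 4-byte char #3 = F2 B2 95 AB.
Offset 9: leading byte 0xE2 = 11100010 → 3-byte char #4 = E2 9B 90.
Offset 12: leading byte 0xF0 = 11110000 → 4-byte char #5 = F0 9D 93 8D.
Offset 16: leading byte 0xD3 = 11010011 → 2-byte char #6 = D3 86.
Leading byte 0xD3 = 11010011 matches 110xxxxx → 2-byte sequence.
Byte 1: 0xD3 = 11010011, payload 10011 (5 bits).
Byte 2: 0x86 = 10000110 (10xxxxxx ✓), payload 000110.
Concatenate: 10011000110 = 0x4C6 (11 bits → U+04C6).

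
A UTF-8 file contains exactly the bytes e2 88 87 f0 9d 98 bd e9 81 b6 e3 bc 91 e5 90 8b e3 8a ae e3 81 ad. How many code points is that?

7

Byte at offset 0: 0xE2 = 11100010 → 3-byte char (#1). Advance 3.
Byte at offset 3: 0xF0 = 11110000 → 4-byte char (#2). Advance 4.
Byte at offset 7: 0xE9 = 11101001 → 3-byte char (#3). Advance 3.
Byte at offset 10: 0xE3 = 11100011 → 3-byte char (#4). Advance 3.
Byte at offset 13: 0xE5 = 11100101 → 3-byte char (#5). Advance 3.
Byte at offset 16: 0xE3 = 11100011 → 3-byte char (#6). Advance 3.
Byte at offset 19: 0xE3 = 11100011 → 3-byte char (#7). Advance 3.
Reached end at offset 22 after 7 code points.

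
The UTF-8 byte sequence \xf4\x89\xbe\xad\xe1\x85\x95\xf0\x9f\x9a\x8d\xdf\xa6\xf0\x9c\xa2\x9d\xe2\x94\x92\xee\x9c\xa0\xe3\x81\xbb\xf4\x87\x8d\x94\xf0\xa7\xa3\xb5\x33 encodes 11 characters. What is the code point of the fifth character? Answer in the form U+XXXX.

Offset 0: leading byte 0xF4 = 11110100 → 4-byte char #1 = F4 89 BE AD.
Offset 4: leading byte 0xE1 = 11100001 → 3-byte char #2 = E1 85 95.
Offset 7: leading byte 0xF0 = 11110000 → 4-byte char #3 = F0 9F 9A 8D.
Offset 11: leading byte 0xDF = 11011111 → 2-byte char #4 = DF A6.
Offset 13: leading byte 0xF0 = 11110000 → 4-byte char #5 = F0 9C A2 9D.
Leading byte 0xF0 = 11110000 matches 11110xxx → 4-byte sequence.
Byte 1: 0xF0 = 11110000, payload 000 (3 bits).
Byte 2: 0x9C = 10011100 (10xxxxxx ✓), payload 011100.
Byte 3: 0xA2 = 10100010 (10xxxxxx ✓), payload 100010.
Byte 4: 0x9D = 10011101 (10xxxxxx ✓), payload 011101.
Concatenate: 000011100100010011101 = 0x1C89D (21 bits → U+1C89D).

U+1C89D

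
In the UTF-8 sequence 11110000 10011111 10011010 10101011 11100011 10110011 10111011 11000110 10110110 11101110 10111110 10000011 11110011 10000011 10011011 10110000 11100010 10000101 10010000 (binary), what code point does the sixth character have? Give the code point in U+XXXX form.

U+2150

Offset 0: leading byte 0xF0 = 11110000 → 4-byte char #1 = F0 9F 9A AB.
Offset 4: leading byte 0xE3 = 11100011 → 3-byte char #2 = E3 B3 BB.
Offset 7: leading byte 0xC6 = 11000110 → 2-byte char #3 = C6 B6.
Offset 9: leading byte 0xEE = 11101110 → 3-byte char #4 = EE BE 83.
Offset 12: leading byte 0xF3 = 11110011 → 4-byte char #5 = F3 83 9B B0.
Offset 16: leading byte 0xE2 = 11100010 → 3-byte char #6 = E2 85 90.
Leading byte 0xE2 = 11100010 matches 1110xxxx → 3-byte sequence.
Byte 1: 0xE2 = 11100010, payload 0010 (4 bits).
Byte 2: 0x85 = 10000101 (10xxxxxx ✓), payload 000101.
Byte 3: 0x90 = 10010000 (10xxxxxx ✓), payload 010000.
Concatenate: 0010000101010000 = 0x2150 (16 bits → U+2150).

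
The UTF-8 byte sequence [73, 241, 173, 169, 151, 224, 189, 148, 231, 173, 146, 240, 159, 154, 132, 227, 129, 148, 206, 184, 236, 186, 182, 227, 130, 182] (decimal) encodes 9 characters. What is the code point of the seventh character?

Offset 0: leading byte 0x49 = 01001001 → 1-byte char #1 = 49.
Offset 1: leading byte 0xF1 = 11110001 → 4-byte char #2 = F1 AD A9 97.
Offset 5: leading byte 0xE0 = 11100000 → 3-byte char #3 = E0 BD 94.
Offset 8: leading byte 0xE7 = 11100111 → 3-byte char #4 = E7 AD 92.
Offset 11: leading byte 0xF0 = 11110000 → 4-byte char #5 = F0 9F 9A 84.
Offset 15: leading byte 0xE3 = 11100011 → 3-byte char #6 = E3 81 94.
Offset 18: leading byte 0xCE = 11001110 → 2-byte char #7 = CE B8.
Leading byte 0xCE = 11001110 matches 110xxxxx → 2-byte sequence.
Byte 1: 0xCE = 11001110, payload 01110 (5 bits).
Byte 2: 0xB8 = 10111000 (10xxxxxx ✓), payload 111000.
Concatenate: 01110111000 = 0x3B8 (11 bits → U+03B8).

U+03B8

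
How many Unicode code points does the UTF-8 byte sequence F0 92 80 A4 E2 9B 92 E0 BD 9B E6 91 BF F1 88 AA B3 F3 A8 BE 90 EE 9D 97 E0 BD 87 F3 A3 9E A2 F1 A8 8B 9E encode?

10

Byte at offset 0: 0xF0 = 11110000 → 4-byte char (#1). Advance 4.
Byte at offset 4: 0xE2 = 11100010 → 3-byte char (#2). Advance 3.
Byte at offset 7: 0xE0 = 11100000 → 3-byte char (#3). Advance 3.
Byte at offset 10: 0xE6 = 11100110 → 3-byte char (#4). Advance 3.
Byte at offset 13: 0xF1 = 11110001 → 4-byte char (#5). Advance 4.
Byte at offset 17: 0xF3 = 11110011 → 4-byte char (#6). Advance 4.
Byte at offset 21: 0xEE = 11101110 → 3-byte char (#7). Advance 3.
Byte at offset 24: 0xE0 = 11100000 → 3-byte char (#8). Advance 3.
Byte at offset 27: 0xF3 = 11110011 → 4-byte char (#9). Advance 4.
Byte at offset 31: 0xF1 = 11110001 → 4-byte char (#10). Advance 4.
Reached end at offset 35 after 10 code points.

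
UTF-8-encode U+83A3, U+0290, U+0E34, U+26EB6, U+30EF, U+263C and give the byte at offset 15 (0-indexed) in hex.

U+83A3 → 3-byte form E8 8E A3 at offsets 0–2.
U+0290 → 2-byte form CA 90 at offsets 3–4.
U+0E34 → 3-byte form E0 B8 B4 at offsets 5–7.
U+26EB6 → 4-byte form F0 A6 BA B6 at offsets 8–11.
U+30EF → 3-byte form E3 83 AF at offsets 12–14.
U+263C → 3-byte form E2 98 BC at offsets 15–17.
Offset 15 falls in char 6's range; it's byte 1 of E2 98 BC = 0xE2.

0xE2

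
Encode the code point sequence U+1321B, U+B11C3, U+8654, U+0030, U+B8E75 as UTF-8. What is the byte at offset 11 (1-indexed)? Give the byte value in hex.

0x94

1-indexed offset 11 is 0-indexed offset 10.
U+1321B → 4-byte form F0 93 88 9B at offsets 0–3.
U+B11C3 → 4-byte form F2 B1 87 83 at offsets 4–7.
U+8654 → 3-byte form E8 99 94 at offsets 8–10.
Offset 10 falls in char 3's range; it's byte 3 of E8 99 94 = 0x94.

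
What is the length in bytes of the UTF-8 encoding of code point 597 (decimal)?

2

U+0255 = 0x255. UTF-8 uses 1 byte below 0x80, 2 below 0x800, 3 below 0x10000, 4 up to 0x10FFFF. 0x255 is in U+0080–U+07FF → 2 bytes.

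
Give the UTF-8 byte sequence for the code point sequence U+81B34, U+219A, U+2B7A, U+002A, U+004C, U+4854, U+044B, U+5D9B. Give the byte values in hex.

F2 81 AC B4 E2 86 9A E2 AD BA 2A 4C E4 A1 94 D1 8B E5 B6 9B

U+81B34: 4-byte form → F2 81 AC B4.
U+219A: 3-byte form → E2 86 9A.
U+2B7A: 3-byte form → E2 AD BA.
U+002A: 1-byte form → 2A.
U+004C: 1-byte form → 4C.
U+4854: 3-byte form → E4 A1 94.
U+044B: 2-byte form → D1 8B.
U+5D9B: 3-byte form → E5 B6 9B.
Concatenated (20 bytes): F2 81 AC B4 E2 86 9A E2 AD BA 2A 4C E4 A1 94 D1 8B E5 B6 9B.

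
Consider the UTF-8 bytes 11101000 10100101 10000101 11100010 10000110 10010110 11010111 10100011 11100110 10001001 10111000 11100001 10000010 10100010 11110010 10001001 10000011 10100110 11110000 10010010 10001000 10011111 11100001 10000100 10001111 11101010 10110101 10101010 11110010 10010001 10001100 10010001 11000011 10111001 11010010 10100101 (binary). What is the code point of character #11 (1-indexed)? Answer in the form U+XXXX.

Offset 0: leading byte 0xE8 = 11101000 → 3-byte char #1 = E8 A5 85.
Offset 3: leading byte 0xE2 = 11100010 → 3-byte char #2 = E2 86 96.
Offset 6: leading byte 0xD7 = 11010111 → 2-byte char #3 = D7 A3.
Offset 8: leading byte 0xE6 = 11100110 → 3-byte char #4 = E6 89 B8.
Offset 11: leading byte 0xE1 = 11100001 → 3-byte char #5 = E1 82 A2.
Offset 14: leading byte 0xF2 = 11110010 → 4-byte char #6 = F2 89 83 A6.
Offset 18: leading byte 0xF0 = 11110000 → 4-byte char #7 = F0 92 88 9F.
Offset 22: leading byte 0xE1 = 11100001 → 3-byte char #8 = E1 84 8F.
Offset 25: leading byte 0xEA = 11101010 → 3-byte char #9 = EA B5 AA.
Offset 28: leading byte 0xF2 = 11110010 → 4-byte char #10 = F2 91 8C 91.
Offset 32: leading byte 0xC3 = 11000011 → 2-byte char #11 = C3 B9.
Leading byte 0xC3 = 11000011 matches 110xxxxx → 2-byte sequence.
Byte 1: 0xC3 = 11000011, payload 00011 (5 bits).
Byte 2: 0xB9 = 10111001 (10xxxxxx ✓), payload 111001.
Concatenate: 00011111001 = 0xF9 (11 bits → U+00F9).

U+00F9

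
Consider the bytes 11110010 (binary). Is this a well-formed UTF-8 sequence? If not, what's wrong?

Leading byte 0xF2 = 11110010 → 4-byte form, but only 1 byte is present.

invalid (sequence truncated)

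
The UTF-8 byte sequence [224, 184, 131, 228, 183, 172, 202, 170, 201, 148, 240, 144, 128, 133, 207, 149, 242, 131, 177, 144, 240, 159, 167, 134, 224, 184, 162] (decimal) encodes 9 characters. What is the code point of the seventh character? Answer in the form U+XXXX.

U+83C50

Offset 0: leading byte 0xE0 = 11100000 → 3-byte char #1 = E0 B8 83.
Offset 3: leading byte 0xE4 = 11100100 → 3-byte char #2 = E4 B7 AC.
Offset 6: leading byte 0xCA = 11001010 → 2-byte char #3 = CA AA.
Offset 8: leading byte 0xC9 = 11001001 → 2-byte char #4 = C9 94.
Offset 10: leading byte 0xF0 = 11110000 → 4-byte char #5 = F0 90 80 85.
Offset 14: leading byte 0xCF = 11001111 → 2-byte char #6 = CF 95.
Offset 16: leading byte 0xF2 = 11110010 → 4-byte char #7 = F2 83 B1 90.
Leading byte 0xF2 = 11110010 matches 11110xxx → 4-byte sequence.
Byte 1: 0xF2 = 11110010, payload 010 (3 bits).
Byte 2: 0x83 = 10000011 (10xxxxxx ✓), payload 000011.
Byte 3: 0xB1 = 10110001 (10xxxxxx ✓), payload 110001.
Byte 4: 0x90 = 10010000 (10xxxxxx ✓), payload 010000.
Concatenate: 010000011110001010000 = 0x83C50 (21 bits → U+83C50).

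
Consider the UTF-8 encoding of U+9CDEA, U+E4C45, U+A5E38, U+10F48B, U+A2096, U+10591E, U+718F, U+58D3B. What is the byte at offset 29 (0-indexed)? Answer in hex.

U+9CDEA → 4-byte form F2 9C B7 AA at offsets 0–3.
U+E4C45 → 4-byte form F3 A4 B1 85 at offsets 4–7.
U+A5E38 → 4-byte form F2 A5 B8 B8 at offsets 8–11.
U+10F48B → 4-byte form F4 8F 92 8B at offsets 12–15.
U+A2096 → 4-byte form F2 A2 82 96 at offsets 16–19.
U+10591E → 4-byte form F4 85 A4 9E at offsets 20–23.
U+718F → 3-byte form E7 86 8F at offsets 24–26.
U+58D3B → 4-byte form F1 98 B4 BB at offsets 27–30.
Offset 29 falls in char 8's range; it's byte 3 of F1 98 B4 BB = 0xB4.

0xB4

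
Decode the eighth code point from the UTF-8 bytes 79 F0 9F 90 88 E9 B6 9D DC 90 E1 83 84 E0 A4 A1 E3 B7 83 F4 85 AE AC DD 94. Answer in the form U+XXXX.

U+105BAC

Offset 0: leading byte 0x79 = 01111001 → 1-byte char #1 = 79.
Offset 1: leading byte 0xF0 = 11110000 → 4-byte char #2 = F0 9F 90 88.
Offset 5: leading byte 0xE9 = 11101001 → 3-byte char #3 = E9 B6 9D.
Offset 8: leading byte 0xDC = 11011100 → 2-byte char #4 = DC 90.
Offset 10: leading byte 0xE1 = 11100001 → 3-byte char #5 = E1 83 84.
Offset 13: leading byte 0xE0 = 11100000 → 3-byte char #6 = E0 A4 A1.
Offset 16: leading byte 0xE3 = 11100011 → 3-byte char #7 = E3 B7 83.
Offset 19: leading byte 0xF4 = 11110100 → 4-byte char #8 = F4 85 AE AC.
Leading byte 0xF4 = 11110100 matches 11110xxx → 4-byte sequence.
Byte 1: 0xF4 = 11110100, payload 100 (3 bits).
Byte 2: 0x85 = 10000101 (10xxxxxx ✓), payload 000101.
Byte 3: 0xAE = 10101110 (10xxxxxx ✓), payload 101110.
Byte 4: 0xAC = 10101100 (10xxxxxx ✓), payload 101100.
Concatenate: 100000101101110101100 = 0x105BAC (21 bits → U+105BAC).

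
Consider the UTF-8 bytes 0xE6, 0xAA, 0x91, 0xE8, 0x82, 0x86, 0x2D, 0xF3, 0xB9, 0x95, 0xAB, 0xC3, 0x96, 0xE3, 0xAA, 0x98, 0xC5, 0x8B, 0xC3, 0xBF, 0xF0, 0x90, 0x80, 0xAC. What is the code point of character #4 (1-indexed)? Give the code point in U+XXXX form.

U+F956B

Offset 0: leading byte 0xE6 = 11100110 → 3-byte char #1 = E6 AA 91.
Offset 3: leading byte 0xE8 = 11101000 → 3-byte char #2 = E8 82 86.
Offset 6: leading byte 0x2D = 00101101 → 1-byte char #3 = 2D.
Offset 7: leading byte 0xF3 = 11110011 → 4-byte char #4 = F3 B9 95 AB.
Leading byte 0xF3 = 11110011 matches 11110xxx → 4-byte sequence.
Byte 1: 0xF3 = 11110011, payload 011 (3 bits).
Byte 2: 0xB9 = 10111001 (10xxxxxx ✓), payload 111001.
Byte 3: 0x95 = 10010101 (10xxxxxx ✓), payload 010101.
Byte 4: 0xAB = 10101011 (10xxxxxx ✓), payload 101011.
Concatenate: 011111001010101101011 = 0xF956B (21 bits → U+F956B).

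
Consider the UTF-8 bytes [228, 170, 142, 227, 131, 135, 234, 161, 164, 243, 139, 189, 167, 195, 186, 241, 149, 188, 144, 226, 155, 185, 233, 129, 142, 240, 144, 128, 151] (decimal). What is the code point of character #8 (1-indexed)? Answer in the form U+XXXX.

U+904E

Offset 0: leading byte 0xE4 = 11100100 → 3-byte char #1 = E4 AA 8E.
Offset 3: leading byte 0xE3 = 11100011 → 3-byte char #2 = E3 83 87.
Offset 6: leading byte 0xEA = 11101010 → 3-byte char #3 = EA A1 A4.
Offset 9: leading byte 0xF3 = 11110011 → 4-byte char #4 = F3 8B BD A7.
Offset 13: leading byte 0xC3 = 11000011 → 2-byte char #5 = C3 BA.
Offset 15: leading byte 0xF1 = 11110001 → 4-byte char #6 = F1 95 BC 90.
Offset 19: leading byte 0xE2 = 11100010 → 3-byte char #7 = E2 9B B9.
Offset 22: leading byte 0xE9 = 11101001 → 3-byte char #8 = E9 81 8E.
Leading byte 0xE9 = 11101001 matches 1110xxxx → 3-byte sequence.
Byte 1: 0xE9 = 11101001, payload 1001 (4 bits).
Byte 2: 0x81 = 10000001 (10xxxxxx ✓), payload 000001.
Byte 3: 0x8E = 10001110 (10xxxxxx ✓), payload 001110.
Concatenate: 1001000001001110 = 0x904E (16 bits → U+904E).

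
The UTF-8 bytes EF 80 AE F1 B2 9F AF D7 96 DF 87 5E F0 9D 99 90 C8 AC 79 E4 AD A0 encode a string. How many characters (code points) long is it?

9

Byte at offset 0: 0xEF = 11101111 → 3-byte char (#1). Advance 3.
Byte at offset 3: 0xF1 = 11110001 → 4-byte char (#2). Advance 4.
Byte at offset 7: 0xD7 = 11010111 → 2-byte char (#3). Advance 2.
Byte at offset 9: 0xDF = 11011111 → 2-byte char (#4). Advance 2.
Byte at offset 11: 0x5E = 01011110 → 1-byte char (#5). Advance 1.
Byte at offset 12: 0xF0 = 11110000 → 4-byte char (#6). Advance 4.
Byte at offset 16: 0xC8 = 11001000 → 2-byte char (#7). Advance 2.
Byte at offset 18: 0x79 = 01111001 → 1-byte char (#8). Advance 1.
Byte at offset 19: 0xE4 = 11100100 → 3-byte char (#9). Advance 3.
Reached end at offset 22 after 9 code points.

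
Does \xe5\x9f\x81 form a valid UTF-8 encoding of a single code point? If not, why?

Leading byte 0xE5 = 11100101 → 3-byte form.
Continuation bytes 0x9F=10011111, 0x81=10000001 all match 10xxxxxx.
Decoded value 0x57C1 is ≥ 0x800 (shortest form) and not a surrogate.

valid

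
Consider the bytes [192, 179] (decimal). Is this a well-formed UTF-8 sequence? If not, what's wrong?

invalid (overlong encoding)

Leading byte 0xC0 = 11000000 → 2-byte form.
Continuation bytes all match 10xxxxxx. Payload decodes to 0x33.
But 0x33 < 0x80, the minimum for a 2-byte sequence — this is an overlong encoding.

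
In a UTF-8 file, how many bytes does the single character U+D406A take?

4

U+D406A = 0xD406A. UTF-8 uses 1 byte below 0x80, 2 below 0x800, 3 below 0x10000, 4 up to 0x10FFFF. 0xD406A is in U+10000–U+10FFFF → 4 bytes.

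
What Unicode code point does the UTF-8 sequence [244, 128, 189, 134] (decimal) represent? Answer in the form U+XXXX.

Leading byte 0xF4 = 11110100 matches 11110xxx → 4-byte sequence.
Byte 1: 0xF4 = 11110100, payload 100 (3 bits).
Byte 2: 0x80 = 10000000 (10xxxxxx ✓), payload 000000.
Byte 3: 0xBD = 10111101 (10xxxxxx ✓), payload 111101.
Byte 4: 0x86 = 10000110 (10xxxxxx ✓), payload 000110.
Concatenate: 100000000111101000110 = 0x100F46 (21 bits → U+100F46).

U+100F46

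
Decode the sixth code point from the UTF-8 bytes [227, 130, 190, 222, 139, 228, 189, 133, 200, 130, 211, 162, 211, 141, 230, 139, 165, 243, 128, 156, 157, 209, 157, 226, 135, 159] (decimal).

Offset 0: leading byte 0xE3 = 11100011 → 3-byte char #1 = E3 82 BE.
Offset 3: leading byte 0xDE = 11011110 → 2-byte char #2 = DE 8B.
Offset 5: leading byte 0xE4 = 11100100 → 3-byte char #3 = E4 BD 85.
Offset 8: leading byte 0xC8 = 11001000 → 2-byte char #4 = C8 82.
Offset 10: leading byte 0xD3 = 11010011 → 2-byte char #5 = D3 A2.
Offset 12: leading byte 0xD3 = 11010011 → 2-byte char #6 = D3 8D.
Leading byte 0xD3 = 11010011 matches 110xxxxx → 2-byte sequence.
Byte 1: 0xD3 = 11010011, payload 10011 (5 bits).
Byte 2: 0x8D = 10001101 (10xxxxxx ✓), payload 001101.
Concatenate: 10011001101 = 0x4CD (11 bits → U+04CD).

U+04CD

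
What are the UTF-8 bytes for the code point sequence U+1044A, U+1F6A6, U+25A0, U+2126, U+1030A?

F0 90 91 8A F0 9F 9A A6 E2 96 A0 E2 84 A6 F0 90 8C 8A

U+1044A: 4-byte form → F0 90 91 8A.
U+1F6A6: 4-byte form → F0 9F 9A A6.
U+25A0: 3-byte form → E2 96 A0.
U+2126: 3-byte form → E2 84 A6.
U+1030A: 4-byte form → F0 90 8C 8A.
Concatenated (18 bytes): F0 90 91 8A F0 9F 9A A6 E2 96 A0 E2 84 A6 F0 90 8C 8A.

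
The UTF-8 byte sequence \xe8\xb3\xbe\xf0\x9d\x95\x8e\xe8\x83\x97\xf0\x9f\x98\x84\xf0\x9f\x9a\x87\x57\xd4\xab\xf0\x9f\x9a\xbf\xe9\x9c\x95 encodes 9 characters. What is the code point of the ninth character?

U+9715

Offset 0: leading byte 0xE8 = 11101000 → 3-byte char #1 = E8 B3 BE.
Offset 3: leading byte 0xF0 = 11110000 → 4-byte char #2 = F0 9D 95 8E.
Offset 7: leading byte 0xE8 = 11101000 → 3-byte char #3 = E8 83 97.
Offset 10: leading byte 0xF0 = 11110000 → 4-byte char #4 = F0 9F 98 84.
Offset 14: leading byte 0xF0 = 11110000 → 4-byte char #5 = F0 9F 9A 87.
Offset 18: leading byte 0x57 = 01010111 → 1-byte char #6 = 57.
Offset 19: leading byte 0xD4 = 11010100 → 2-byte char #7 = D4 AB.
Offset 21: leading byte 0xF0 = 11110000 → 4-byte char #8 = F0 9F 9A BF.
Offset 25: leading byte 0xE9 = 11101001 → 3-byte char #9 = E9 9C 95.
Leading byte 0xE9 = 11101001 matches 1110xxxx → 3-byte sequence.
Byte 1: 0xE9 = 11101001, payload 1001 (4 bits).
Byte 2: 0x9C = 10011100 (10xxxxxx ✓), payload 011100.
Byte 3: 0x95 = 10010101 (10xxxxxx ✓), payload 010101.
Concatenate: 1001011100010101 = 0x9715 (16 bits → U+9715).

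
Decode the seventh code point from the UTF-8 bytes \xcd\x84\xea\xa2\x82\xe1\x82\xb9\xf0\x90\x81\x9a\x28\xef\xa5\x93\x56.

Offset 0: leading byte 0xCD = 11001101 → 2-byte char #1 = CD 84.
Offset 2: leading byte 0xEA = 11101010 → 3-byte char #2 = EA A2 82.
Offset 5: leading byte 0xE1 = 11100001 → 3-byte char #3 = E1 82 B9.
Offset 8: leading byte 0xF0 = 11110000 → 4-byte char #4 = F0 90 81 9A.
Offset 12: leading byte 0x28 = 00101000 → 1-byte char #5 = 28.
Offset 13: leading byte 0xEF = 11101111 → 3-byte char #6 = EF A5 93.
Offset 16: leading byte 0x56 = 01010110 → 1-byte char #7 = 56.
Leading byte 0x56 = 01010110 matches 0xxxxxxx → 1-byte sequence.
Byte 1: 0x56 = 01010110, payload 1010110 (7 bits).
Concatenate: 1010110 = 0x56 (7 bits → U+0056).

U+0056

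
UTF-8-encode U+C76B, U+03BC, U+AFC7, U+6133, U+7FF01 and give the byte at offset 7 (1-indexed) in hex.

0xBF

1-indexed offset 7 is 0-indexed offset 6.
U+C76B → 3-byte form EC 9D AB at offsets 0–2.
U+03BC → 2-byte form CE BC at offsets 3–4.
U+AFC7 → 3-byte form EA BF 87 at offsets 5–7.
Offset 6 falls in char 3's range; it's byte 2 of EA BF 87 = 0xBF.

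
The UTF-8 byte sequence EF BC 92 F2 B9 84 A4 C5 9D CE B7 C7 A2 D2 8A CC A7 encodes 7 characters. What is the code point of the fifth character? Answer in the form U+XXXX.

U+01E2

Offset 0: leading byte 0xEF = 11101111 → 3-byte char #1 = EF BC 92.
Offset 3: leading byte 0xF2 = 11110010 → 4-byte char #2 = F2 B9 84 A4.
Offset 7: leading byte 0xC5 = 11000101 → 2-byte char #3 = C5 9D.
Offset 9: leading byte 0xCE = 11001110 → 2-byte char #4 = CE B7.
Offset 11: leading byte 0xC7 = 11000111 → 2-byte char #5 = C7 A2.
Leading byte 0xC7 = 11000111 matches 110xxxxx → 2-byte sequence.
Byte 1: 0xC7 = 11000111, payload 00111 (5 bits).
Byte 2: 0xA2 = 10100010 (10xxxxxx ✓), payload 100010.
Concatenate: 00111100010 = 0x1E2 (11 bits → U+01E2).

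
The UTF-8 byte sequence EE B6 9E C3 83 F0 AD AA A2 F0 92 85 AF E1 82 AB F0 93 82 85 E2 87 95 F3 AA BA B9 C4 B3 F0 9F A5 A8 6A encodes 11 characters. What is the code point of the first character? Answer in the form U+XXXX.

Offset 0: leading byte 0xEE = 11101110 → 3-byte char #1 = EE B6 9E.
Leading byte 0xEE = 11101110 matches 1110xxxx → 3-byte sequence.
Byte 1: 0xEE = 11101110, payload 1110 (4 bits).
Byte 2: 0xB6 = 10110110 (10xxxxxx ✓), payload 110110.
Byte 3: 0x9E = 10011110 (10xxxxxx ✓), payload 011110.
Concatenate: 1110110110011110 = 0xED9E (16 bits → U+ED9E).

U+ED9E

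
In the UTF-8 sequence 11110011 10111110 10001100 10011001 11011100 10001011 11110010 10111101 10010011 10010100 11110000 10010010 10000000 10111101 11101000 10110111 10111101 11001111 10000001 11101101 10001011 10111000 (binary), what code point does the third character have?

Offset 0: leading byte 0xF3 = 11110011 → 4-byte char #1 = F3 BE 8C 99.
Offset 4: leading byte 0xDC = 11011100 → 2-byte char #2 = DC 8B.
Offset 6: leading byte 0xF2 = 11110010 → 4-byte char #3 = F2 BD 93 94.
Leading byte 0xF2 = 11110010 matches 11110xxx → 4-byte sequence.
Byte 1: 0xF2 = 11110010, payload 010 (3 bits).
Byte 2: 0xBD = 10111101 (10xxxxxx ✓), payload 111101.
Byte 3: 0x93 = 10010011 (10xxxxxx ✓), payload 010011.
Byte 4: 0x94 = 10010100 (10xxxxxx ✓), payload 010100.
Concatenate: 010111101010011010100 = 0xBD4D4 (21 bits → U+BD4D4).

U+BD4D4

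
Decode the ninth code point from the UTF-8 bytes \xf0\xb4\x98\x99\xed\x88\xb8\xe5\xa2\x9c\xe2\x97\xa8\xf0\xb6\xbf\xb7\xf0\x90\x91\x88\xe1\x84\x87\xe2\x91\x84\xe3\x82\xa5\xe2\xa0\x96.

U+30A5

Offset 0: leading byte 0xF0 = 11110000 → 4-byte char #1 = F0 B4 98 99.
Offset 4: leading byte 0xED = 11101101 → 3-byte char #2 = ED 88 B8.
Offset 7: leading byte 0xE5 = 11100101 → 3-byte char #3 = E5 A2 9C.
Offset 10: leading byte 0xE2 = 11100010 → 3-byte char #4 = E2 97 A8.
Offset 13: leading byte 0xF0 = 11110000 → 4-byte char #5 = F0 B6 BF B7.
Offset 17: leading byte 0xF0 = 11110000 → 4-byte char #6 = F0 90 91 88.
Offset 21: leading byte 0xE1 = 11100001 → 3-byte char #7 = E1 84 87.
Offset 24: leading byte 0xE2 = 11100010 → 3-byte char #8 = E2 91 84.
Offset 27: leading byte 0xE3 = 11100011 → 3-byte char #9 = E3 82 A5.
Leading byte 0xE3 = 11100011 matches 1110xxxx → 3-byte sequence.
Byte 1: 0xE3 = 11100011, payload 0011 (4 bits).
Byte 2: 0x82 = 10000010 (10xxxxxx ✓), payload 000010.
Byte 3: 0xA5 = 10100101 (10xxxxxx ✓), payload 100101.
Concatenate: 0011000010100101 = 0x30A5 (16 bits → U+30A5).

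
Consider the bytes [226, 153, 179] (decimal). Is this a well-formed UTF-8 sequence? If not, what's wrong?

Leading byte 0xE2 = 11100010 → 3-byte form.
Continuation bytes 0x99=10011001, 0xB3=10110011 all match 10xxxxxx.
Decoded value 0x2673 is ≥ 0x800 (shortest form) and not a surrogate.

valid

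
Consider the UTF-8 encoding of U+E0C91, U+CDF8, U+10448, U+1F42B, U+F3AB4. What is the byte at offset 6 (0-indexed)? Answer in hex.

0xB8

U+E0C91 → 4-byte form F3 A0 B2 91 at offsets 0–3.
U+CDF8 → 3-byte form EC B7 B8 at offsets 4–6.
Offset 6 falls in char 2's range; it's byte 3 of EC B7 B8 = 0xB8.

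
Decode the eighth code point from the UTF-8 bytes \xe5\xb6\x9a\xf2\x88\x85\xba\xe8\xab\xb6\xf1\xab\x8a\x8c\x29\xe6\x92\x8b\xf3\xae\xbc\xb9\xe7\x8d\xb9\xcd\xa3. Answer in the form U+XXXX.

Offset 0: leading byte 0xE5 = 11100101 → 3-byte char #1 = E5 B6 9A.
Offset 3: leading byte 0xF2 = 11110010 → 4-byte char #2 = F2 88 85 BA.
Offset 7: leading byte 0xE8 = 11101000 → 3-byte char #3 = E8 AB B6.
Offset 10: leading byte 0xF1 = 11110001 → 4-byte char #4 = F1 AB 8A 8C.
Offset 14: leading byte 0x29 = 00101001 → 1-byte char #5 = 29.
Offset 15: leading byte 0xE6 = 11100110 → 3-byte char #6 = E6 92 8B.
Offset 18: leading byte 0xF3 = 11110011 → 4-byte char #7 = F3 AE BC B9.
Offset 22: leading byte 0xE7 = 11100111 → 3-byte char #8 = E7 8D B9.
Leading byte 0xE7 = 11100111 matches 1110xxxx → 3-byte sequence.
Byte 1: 0xE7 = 11100111, payload 0111 (4 bits).
Byte 2: 0x8D = 10001101 (10xxxxxx ✓), payload 001101.
Byte 3: 0xB9 = 10111001 (10xxxxxx ✓), payload 111001.
Concatenate: 0111001101111001 = 0x7379 (16 bits → U+7379).

U+7379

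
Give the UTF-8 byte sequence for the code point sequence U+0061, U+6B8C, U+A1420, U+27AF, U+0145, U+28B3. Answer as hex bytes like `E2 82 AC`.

U+0061: 1-byte form → 61.
U+6B8C: 3-byte form → E6 AE 8C.
U+A1420: 4-byte form → F2 A1 90 A0.
U+27AF: 3-byte form → E2 9E AF.
U+0145: 2-byte form → C5 85.
U+28B3: 3-byte form → E2 A2 B3.
Concatenated (16 bytes): 61 E6 AE 8C F2 A1 90 A0 E2 9E AF C5 85 E2 A2 B3.

61 E6 AE 8C F2 A1 90 A0 E2 9E AF C5 85 E2 A2 B3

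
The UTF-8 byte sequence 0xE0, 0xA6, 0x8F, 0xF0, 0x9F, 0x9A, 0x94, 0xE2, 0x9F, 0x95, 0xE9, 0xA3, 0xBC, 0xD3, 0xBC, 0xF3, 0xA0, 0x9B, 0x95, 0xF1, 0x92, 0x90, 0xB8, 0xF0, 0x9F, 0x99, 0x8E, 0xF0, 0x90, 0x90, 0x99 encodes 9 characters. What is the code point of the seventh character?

U+52438

Offset 0: leading byte 0xE0 = 11100000 → 3-byte char #1 = E0 A6 8F.
Offset 3: leading byte 0xF0 = 11110000 → 4-byte char #2 = F0 9F 9A 94.
Offset 7: leading byte 0xE2 = 11100010 → 3-byte char #3 = E2 9F 95.
Offset 10: leading byte 0xE9 = 11101001 → 3-byte char #4 = E9 A3 BC.
Offset 13: leading byte 0xD3 = 11010011 → 2-byte char #5 = D3 BC.
Offset 15: leading byte 0xF3 = 11110011 → 4-byte char #6 = F3 A0 9B 95.
Offset 19: leading byte 0xF1 = 11110001 → 4-byte char #7 = F1 92 90 B8.
Leading byte 0xF1 = 11110001 matches 11110xxx → 4-byte sequence.
Byte 1: 0xF1 = 11110001, payload 001 (3 bits).
Byte 2: 0x92 = 10010010 (10xxxxxx ✓), payload 010010.
Byte 3: 0x90 = 10010000 (10xxxxxx ✓), payload 010000.
Byte 4: 0xB8 = 10111000 (10xxxxxx ✓), payload 111000.
Concatenate: 001010010010000111000 = 0x52438 (21 bits → U+52438).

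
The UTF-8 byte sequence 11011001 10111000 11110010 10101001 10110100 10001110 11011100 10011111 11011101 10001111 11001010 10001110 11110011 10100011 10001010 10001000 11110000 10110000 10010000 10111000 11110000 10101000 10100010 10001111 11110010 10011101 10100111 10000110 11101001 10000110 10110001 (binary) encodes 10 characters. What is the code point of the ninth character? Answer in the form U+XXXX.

Offset 0: leading byte 0xD9 = 11011001 → 2-byte char #1 = D9 B8.
Offset 2: leading byte 0xF2 = 11110010 → 4-byte char #2 = F2 A9 B4 8E.
Offset 6: leading byte 0xDC = 11011100 → 2-byte char #3 = DC 9F.
Offset 8: leading byte 0xDD = 11011101 → 2-byte char #4 = DD 8F.
Offset 10: leading byte 0xCA = 11001010 → 2-byte char #5 = CA 8E.
Offset 12: leading byte 0xF3 = 11110011 → 4-byte char #6 = F3 A3 8A 88.
Offset 16: leading byte 0xF0 = 11110000 → 4-byte char #7 = F0 B0 90 B8.
Offset 20: leading byte 0xF0 = 11110000 → 4-byte char #8 = F0 A8 A2 8F.
Offset 24: leading byte 0xF2 = 11110010 → 4-byte char #9 = F2 9D A7 86.
Leading byte 0xF2 = 11110010 matches 11110xxx → 4-byte sequence.
Byte 1: 0xF2 = 11110010, payload 010 (3 bits).
Byte 2: 0x9D = 10011101 (10xxxxxx ✓), payload 011101.
Byte 3: 0xA7 = 10100111 (10xxxxxx ✓), payload 100111.
Byte 4: 0x86 = 10000110 (10xxxxxx ✓), payload 000110.
Concatenate: 010011101100111000110 = 0x9D9C6 (21 bits → U+9D9C6).

U+9D9C6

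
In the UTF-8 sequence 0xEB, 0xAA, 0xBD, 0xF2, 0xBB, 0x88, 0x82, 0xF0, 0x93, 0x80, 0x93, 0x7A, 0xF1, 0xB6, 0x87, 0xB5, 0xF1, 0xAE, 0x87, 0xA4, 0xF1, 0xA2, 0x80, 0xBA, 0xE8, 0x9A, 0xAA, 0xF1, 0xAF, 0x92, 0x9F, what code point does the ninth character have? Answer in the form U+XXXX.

Offset 0: leading byte 0xEB = 11101011 → 3-byte char #1 = EB AA BD.
Offset 3: leading byte 0xF2 = 11110010 → 4-byte char #2 = F2 BB 88 82.
Offset 7: leading byte 0xF0 = 11110000 → 4-byte char #3 = F0 93 80 93.
Offset 11: leading byte 0x7A = 01111010 → 1-byte char #4 = 7A.
Offset 12: leading byte 0xF1 = 11110001 → 4-byte char #5 = F1 B6 87 B5.
Offset 16: leading byte 0xF1 = 11110001 → 4-byte char #6 = F1 AE 87 A4.
Offset 20: leading byte 0xF1 = 11110001 → 4-byte char #7 = F1 A2 80 BA.
Offset 24: leading byte 0xE8 = 11101000 → 3-byte char #8 = E8 9A AA.
Offset 27: leading byte 0xF1 = 11110001 → 4-byte char #9 = F1 AF 92 9F.
Leading byte 0xF1 = 11110001 matches 11110xxx → 4-byte sequence.
Byte 1: 0xF1 = 11110001, payload 001 (3 bits).
Byte 2: 0xAF = 10101111 (10xxxxxx ✓), payload 101111.
Byte 3: 0x92 = 10010010 (10xxxxxx ✓), payload 010010.
Byte 4: 0x9F = 10011111 (10xxxxxx ✓), payload 011111.
Concatenate: 001101111010010011111 = 0x6F49F (21 bits → U+6F49F).

U+6F49F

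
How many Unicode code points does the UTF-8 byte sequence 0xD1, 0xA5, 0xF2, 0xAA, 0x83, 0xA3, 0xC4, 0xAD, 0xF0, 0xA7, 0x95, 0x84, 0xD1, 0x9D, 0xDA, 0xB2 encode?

6

Byte at offset 0: 0xD1 = 11010001 → 2-byte char (#1). Advance 2.
Byte at offset 2: 0xF2 = 11110010 → 4-byte char (#2). Advance 4.
Byte at offset 6: 0xC4 = 11000100 → 2-byte char (#3). Advance 2.
Byte at offset 8: 0xF0 = 11110000 → 4-byte char (#4). Advance 4.
Byte at offset 12: 0xD1 = 11010001 → 2-byte char (#5). Advance 2.
Byte at offset 14: 0xDA = 11011010 → 2-byte char (#6). Advance 2.
Reached end at offset 16 after 6 code points.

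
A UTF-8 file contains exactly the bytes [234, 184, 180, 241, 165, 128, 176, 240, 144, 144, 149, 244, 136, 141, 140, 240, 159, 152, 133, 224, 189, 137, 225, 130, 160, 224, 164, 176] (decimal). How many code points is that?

Byte at offset 0: 0xEA = 11101010 → 3-byte char (#1). Advance 3.
Byte at offset 3: 0xF1 = 11110001 → 4-byte char (#2). Advance 4.
Byte at offset 7: 0xF0 = 11110000 → 4-byte char (#3). Advance 4.
Byte at offset 11: 0xF4 = 11110100 → 4-byte char (#4). Advance 4.
Byte at offset 15: 0xF0 = 11110000 → 4-byte char (#5). Advance 4.
Byte at offset 19: 0xE0 = 11100000 → 3-byte char (#6). Advance 3.
Byte at offset 22: 0xE1 = 11100001 → 3-byte char (#7). Advance 3.
Byte at offset 25: 0xE0 = 11100000 → 3-byte char (#8). Advance 3.
Reached end at offset 28 after 8 code points.

8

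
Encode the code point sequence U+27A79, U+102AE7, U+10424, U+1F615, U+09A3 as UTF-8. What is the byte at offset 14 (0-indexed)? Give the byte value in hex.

0x98

U+27A79 → 4-byte form F0 A7 A9 B9 at offsets 0–3.
U+102AE7 → 4-byte form F4 82 AB A7 at offsets 4–7.
U+10424 → 4-byte form F0 90 90 A4 at offsets 8–11.
U+1F615 → 4-byte form F0 9F 98 95 at offsets 12–15.
Offset 14 falls in char 4's range; it's byte 3 of F0 9F 98 95 = 0x98.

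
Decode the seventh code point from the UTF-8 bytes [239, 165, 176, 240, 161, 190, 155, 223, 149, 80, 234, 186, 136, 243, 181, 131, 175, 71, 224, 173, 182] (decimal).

Offset 0: leading byte 0xEF = 11101111 → 3-byte char #1 = EF A5 B0.
Offset 3: leading byte 0xF0 = 11110000 → 4-byte char #2 = F0 A1 BE 9B.
Offset 7: leading byte 0xDF = 11011111 → 2-byte char #3 = DF 95.
Offset 9: leading byte 0x50 = 01010000 → 1-byte char #4 = 50.
Offset 10: leading byte 0xEA = 11101010 → 3-byte char #5 = EA BA 88.
Offset 13: leading byte 0xF3 = 11110011 → 4-byte char #6 = F3 B5 83 AF.
Offset 17: leading byte 0x47 = 01000111 → 1-byte char #7 = 47.
Leading byte 0x47 = 01000111 matches 0xxxxxxx → 1-byte sequence.
Byte 1: 0x47 = 01000111, payload 1000111 (7 bits).
Concatenate: 1000111 = 0x47 (7 bits → U+0047).

U+0047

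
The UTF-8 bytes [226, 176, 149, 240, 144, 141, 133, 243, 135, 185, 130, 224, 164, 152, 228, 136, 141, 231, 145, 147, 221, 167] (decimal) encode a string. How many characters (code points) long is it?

7

Byte at offset 0: 0xE2 = 11100010 → 3-byte char (#1). Advance 3.
Byte at offset 3: 0xF0 = 11110000 → 4-byte char (#2). Advance 4.
Byte at offset 7: 0xF3 = 11110011 → 4-byte char (#3). Advance 4.
Byte at offset 11: 0xE0 = 11100000 → 3-byte char (#4). Advance 3.
Byte at offset 14: 0xE4 = 11100100 → 3-byte char (#5). Advance 3.
Byte at offset 17: 0xE7 = 11100111 → 3-byte char (#6). Advance 3.
Byte at offset 20: 0xDD = 11011101 → 2-byte char (#7). Advance 2.
Reached end at offset 22 after 7 code points.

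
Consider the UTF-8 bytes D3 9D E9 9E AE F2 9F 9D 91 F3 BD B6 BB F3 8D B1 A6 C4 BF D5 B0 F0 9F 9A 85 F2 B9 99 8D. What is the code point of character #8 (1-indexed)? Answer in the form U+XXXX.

Offset 0: leading byte 0xD3 = 11010011 → 2-byte char #1 = D3 9D.
Offset 2: leading byte 0xE9 = 11101001 → 3-byte char #2 = E9 9E AE.
Offset 5: leading byte 0xF2 = 11110010 → 4-byte char #3 = F2 9F 9D 91.
Offset 9: leading byte 0xF3 = 11110011 → 4-byte char #4 = F3 BD B6 BB.
Offset 13: leading byte 0xF3 = 11110011 → 4-byte char #5 = F3 8D B1 A6.
Offset 17: leading byte 0xC4 = 11000100 → 2-byte char #6 = C4 BF.
Offset 19: leading byte 0xD5 = 11010101 → 2-byte char #7 = D5 B0.
Offset 21: leading byte 0xF0 = 11110000 → 4-byte char #8 = F0 9F 9A 85.
Leading byte 0xF0 = 11110000 matches 11110xxx → 4-byte sequence.
Byte 1: 0xF0 = 11110000, payload 000 (3 bits).
Byte 2: 0x9F = 10011111 (10xxxxxx ✓), payload 011111.
Byte 3: 0x9A = 10011010 (10xxxxxx ✓), payload 011010.
Byte 4: 0x85 = 10000101 (10xxxxxx ✓), payload 000101.
Concatenate: 000011111011010000101 = 0x1F685 (21 bits → U+1F685).

U+1F685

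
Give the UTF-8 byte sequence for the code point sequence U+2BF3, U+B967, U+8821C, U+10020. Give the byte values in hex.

E2 AF B3 EB A5 A7 F2 88 88 9C F0 90 80 A0

U+2BF3: 3-byte form → E2 AF B3.
U+B967: 3-byte form → EB A5 A7.
U+8821C: 4-byte form → F2 88 88 9C.
U+10020: 4-byte form → F0 90 80 A0.
Concatenated (14 bytes): E2 AF B3 EB A5 A7 F2 88 88 9C F0 90 80 A0.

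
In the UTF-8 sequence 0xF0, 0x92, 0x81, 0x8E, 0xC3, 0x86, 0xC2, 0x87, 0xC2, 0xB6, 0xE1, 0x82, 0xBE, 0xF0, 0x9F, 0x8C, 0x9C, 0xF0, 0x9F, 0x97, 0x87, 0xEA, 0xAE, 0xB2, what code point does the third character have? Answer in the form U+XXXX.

Offset 0: leading byte 0xF0 = 11110000 → 4-byte char #1 = F0 92 81 8E.
Offset 4: leading byte 0xC3 = 11000011 → 2-byte char #2 = C3 86.
Offset 6: leading byte 0xC2 = 11000010 → 2-byte char #3 = C2 87.
Leading byte 0xC2 = 11000010 matches 110xxxxx → 2-byte sequence.
Byte 1: 0xC2 = 11000010, payload 00010 (5 bits).
Byte 2: 0x87 = 10000111 (10xxxxxx ✓), payload 000111.
Concatenate: 00010000111 = 0x87 (11 bits → U+0087).

U+0087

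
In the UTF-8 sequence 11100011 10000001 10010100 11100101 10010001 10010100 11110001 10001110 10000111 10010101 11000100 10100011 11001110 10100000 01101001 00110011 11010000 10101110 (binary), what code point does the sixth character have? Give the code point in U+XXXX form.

U+0069

Offset 0: leading byte 0xE3 = 11100011 → 3-byte char #1 = E3 81 94.
Offset 3: leading byte 0xE5 = 11100101 → 3-byte char #2 = E5 91 94.
Offset 6: leading byte 0xF1 = 11110001 → 4-byte char #3 = F1 8E 87 95.
Offset 10: leading byte 0xC4 = 11000100 → 2-byte char #4 = C4 A3.
Offset 12: leading byte 0xCE = 11001110 → 2-byte char #5 = CE A0.
Offset 14: leading byte 0x69 = 01101001 → 1-byte char #6 = 69.
Leading byte 0x69 = 01101001 matches 0xxxxxxx → 1-byte sequence.
Byte 1: 0x69 = 01101001, payload 1101001 (7 bits).
Concatenate: 1101001 = 0x69 (7 bits → U+0069).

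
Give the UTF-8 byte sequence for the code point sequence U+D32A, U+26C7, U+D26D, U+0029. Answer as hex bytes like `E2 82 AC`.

ED 8C AA E2 9B 87 ED 89 AD 29

U+D32A: 3-byte form → ED 8C AA.
U+26C7: 3-byte form → E2 9B 87.
U+D26D: 3-byte form → ED 89 AD.
U+0029: 1-byte form → 29.
Concatenated (10 bytes): ED 8C AA E2 9B 87 ED 89 AD 29.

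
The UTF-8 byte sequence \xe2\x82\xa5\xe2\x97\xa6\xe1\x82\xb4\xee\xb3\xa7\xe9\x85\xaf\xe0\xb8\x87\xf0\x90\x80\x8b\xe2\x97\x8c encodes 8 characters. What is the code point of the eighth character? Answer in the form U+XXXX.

U+25CC

Offset 0: leading byte 0xE2 = 11100010 → 3-byte char #1 = E2 82 A5.
Offset 3: leading byte 0xE2 = 11100010 → 3-byte char #2 = E2 97 A6.
Offset 6: leading byte 0xE1 = 11100001 → 3-byte char #3 = E1 82 B4.
Offset 9: leading byte 0xEE = 11101110 → 3-byte char #4 = EE B3 A7.
Offset 12: leading byte 0xE9 = 11101001 → 3-byte char #5 = E9 85 AF.
Offset 15: leading byte 0xE0 = 11100000 → 3-byte char #6 = E0 B8 87.
Offset 18: leading byte 0xF0 = 11110000 → 4-byte char #7 = F0 90 80 8B.
Offset 22: leading byte 0xE2 = 11100010 → 3-byte char #8 = E2 97 8C.
Leading byte 0xE2 = 11100010 matches 1110xxxx → 3-byte sequence.
Byte 1: 0xE2 = 11100010, payload 0010 (4 bits).
Byte 2: 0x97 = 10010111 (10xxxxxx ✓), payload 010111.
Byte 3: 0x8C = 10001100 (10xxxxxx ✓), payload 001100.
Concatenate: 0010010111001100 = 0x25CC (16 bits → U+25CC).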